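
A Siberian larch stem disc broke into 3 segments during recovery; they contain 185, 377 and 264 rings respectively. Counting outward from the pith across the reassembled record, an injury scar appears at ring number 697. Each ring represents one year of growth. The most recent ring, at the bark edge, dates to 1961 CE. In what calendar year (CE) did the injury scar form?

1832 CE

Total rings = 185 + 377 + 264 = 826.
The injury scar sits at ring 697 from the pith, so 826 − 697 = 129 rings formed after it.
1961 − 129 = 1832 CE.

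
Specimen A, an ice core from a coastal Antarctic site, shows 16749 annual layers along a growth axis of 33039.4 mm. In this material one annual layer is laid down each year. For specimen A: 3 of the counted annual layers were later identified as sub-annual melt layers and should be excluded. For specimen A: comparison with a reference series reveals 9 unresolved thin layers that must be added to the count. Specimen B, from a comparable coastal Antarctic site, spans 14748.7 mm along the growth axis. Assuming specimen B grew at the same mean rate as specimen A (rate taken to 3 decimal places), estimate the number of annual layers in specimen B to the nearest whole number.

Specimen A: correcting the raw count gives 16749 − 3 + 9 = 16755 true annual layers.
A: Extension rate ≈ 33039.4 / 16755 = 1.972 mm/year.
B spans 14748.7 / 1.972 = 7479.06 years ≈ 7479 annual layers.

7479 annual layers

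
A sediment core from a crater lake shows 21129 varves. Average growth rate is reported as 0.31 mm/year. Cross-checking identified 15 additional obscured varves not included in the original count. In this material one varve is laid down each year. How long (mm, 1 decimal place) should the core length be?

Adjusted count: 21129 + 15 = 21144 varves.
21144 years at 0.31 mm/year gives 0.31 × 21144 = 6554.6 mm.

6554.6 mm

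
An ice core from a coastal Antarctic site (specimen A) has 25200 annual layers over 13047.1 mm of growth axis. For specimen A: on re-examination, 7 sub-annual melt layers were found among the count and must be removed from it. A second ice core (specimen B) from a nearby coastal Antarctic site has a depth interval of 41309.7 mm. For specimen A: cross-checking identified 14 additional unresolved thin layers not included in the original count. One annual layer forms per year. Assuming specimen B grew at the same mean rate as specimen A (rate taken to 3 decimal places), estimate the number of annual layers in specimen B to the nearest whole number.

79748 annual layers

Specimen A: correcting the raw count gives 25200 − 7 + 14 = 25207 true annual layers.
A: 13047.1 mm over 25207 years gives 13047.1 / 25207 ≈ 0.518 mm/yr.
Specimen B: 41309.7 mm / 0.518 mm per year = 79748.46 years ≈ 79748 annual layers.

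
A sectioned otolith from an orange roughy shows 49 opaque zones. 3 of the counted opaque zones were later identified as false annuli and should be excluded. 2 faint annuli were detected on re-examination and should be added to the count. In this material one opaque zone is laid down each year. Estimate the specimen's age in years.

Adjusted count: 49 − 3 + 2 = 48 opaque zones.
At one opaque zone per year, that is 48 years.

48 years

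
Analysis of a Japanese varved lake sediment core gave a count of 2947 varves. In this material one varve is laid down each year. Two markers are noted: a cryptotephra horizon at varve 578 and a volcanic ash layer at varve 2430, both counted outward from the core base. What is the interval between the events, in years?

2430 − 578 = 1852 varves lie between the two events.
One varve per year makes the interval 1852 years.

1852 yr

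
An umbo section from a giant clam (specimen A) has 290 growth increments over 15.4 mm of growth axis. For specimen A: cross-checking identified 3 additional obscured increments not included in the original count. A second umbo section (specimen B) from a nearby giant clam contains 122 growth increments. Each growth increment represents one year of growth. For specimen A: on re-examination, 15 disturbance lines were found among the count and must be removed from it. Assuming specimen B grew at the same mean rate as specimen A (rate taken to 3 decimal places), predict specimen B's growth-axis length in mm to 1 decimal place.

6.7 mm

Specimen A: correcting the raw count gives 290 − 15 + 3 = 278 true growth increments.
A: Extension rate ≈ 15.4 / 278 = 0.055 mm per year.
B's length ≈ 0.055 × 122 = 6.7 mm.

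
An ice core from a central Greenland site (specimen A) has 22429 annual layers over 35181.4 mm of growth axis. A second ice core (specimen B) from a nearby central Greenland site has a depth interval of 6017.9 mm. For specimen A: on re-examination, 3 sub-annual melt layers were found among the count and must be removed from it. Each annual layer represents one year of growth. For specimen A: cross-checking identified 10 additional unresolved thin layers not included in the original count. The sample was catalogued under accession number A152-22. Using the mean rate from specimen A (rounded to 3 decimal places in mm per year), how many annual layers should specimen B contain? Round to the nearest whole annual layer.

Specimen A: after corrections the count is 22429 − 3 + 10 = 22436 annual layers.
A: Extension rate ≈ 35181.4 / 22436 = 1.568 mm/year.
Specimen B: 6017.9 mm / 1.568 mm per year = 3837.95 years ≈ 3838 annual layers.

3838 annual layers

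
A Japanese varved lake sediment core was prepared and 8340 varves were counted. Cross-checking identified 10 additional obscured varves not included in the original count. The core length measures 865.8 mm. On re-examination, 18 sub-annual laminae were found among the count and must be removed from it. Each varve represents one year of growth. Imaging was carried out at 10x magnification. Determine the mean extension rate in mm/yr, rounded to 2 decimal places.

After corrections the count is 8340 − 18 + 10 = 8332 varves.
865.8 mm over 8332 years gives 865.8 / 8332 ≈ 0.10 mm/yr.

0.10 mm/yr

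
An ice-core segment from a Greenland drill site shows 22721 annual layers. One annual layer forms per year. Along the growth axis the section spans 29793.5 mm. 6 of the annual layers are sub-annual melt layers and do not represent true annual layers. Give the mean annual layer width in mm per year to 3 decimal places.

1.312 mm per year

True annual layer count = 22721 − 6 = 22715.
Extension rate ≈ 29793.5 / 22715 = 1.312 mm per year.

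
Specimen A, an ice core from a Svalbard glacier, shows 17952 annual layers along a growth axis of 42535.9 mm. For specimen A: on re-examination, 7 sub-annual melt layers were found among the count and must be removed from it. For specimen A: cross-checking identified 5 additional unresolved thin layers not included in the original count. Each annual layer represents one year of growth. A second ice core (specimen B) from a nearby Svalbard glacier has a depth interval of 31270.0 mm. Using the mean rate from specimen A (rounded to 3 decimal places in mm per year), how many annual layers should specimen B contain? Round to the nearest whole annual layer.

13194 annual layers

Specimen A: after corrections the count is 17952 − 7 + 5 = 17950 annual layers.
A: 42535.9 mm over 17950 years gives 42535.9 / 17950 ≈ 2.370 mm/year.
Specimen B: 31270.0 mm / 2.370 mm per year = 13194.09 years ≈ 13194 annual layers.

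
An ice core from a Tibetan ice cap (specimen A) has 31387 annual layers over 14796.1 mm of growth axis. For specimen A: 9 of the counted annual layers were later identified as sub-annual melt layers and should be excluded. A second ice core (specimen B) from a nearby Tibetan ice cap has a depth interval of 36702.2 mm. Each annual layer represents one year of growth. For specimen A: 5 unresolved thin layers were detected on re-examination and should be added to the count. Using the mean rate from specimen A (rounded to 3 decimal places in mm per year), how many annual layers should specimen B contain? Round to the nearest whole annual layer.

77924 annual layers

Specimen A: adjusted count: 31387 − 9 + 5 = 31383 annual layers.
A: Mean rate = 14796.1 mm / 31383 years ≈ 0.471 mm per year.
Specimen B: 36702.2 mm / 0.471 mm per year = 77923.99 years ≈ 77924 annual layers.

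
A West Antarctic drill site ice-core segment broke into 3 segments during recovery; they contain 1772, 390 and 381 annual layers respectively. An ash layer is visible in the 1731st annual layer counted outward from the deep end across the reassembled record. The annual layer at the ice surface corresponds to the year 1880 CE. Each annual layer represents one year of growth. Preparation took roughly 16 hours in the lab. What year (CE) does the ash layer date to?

Total annual layers = 1772 + 390 + 381 = 2543.
The ash layer sits at annual layer 1731 from the deep end, so 2543 − 1731 = 812 annual layers formed after it.
The annual layer at the ice surface is 1880 CE, so the ash layer dates to 1880 − 812 = 1068 CE.

1068 CE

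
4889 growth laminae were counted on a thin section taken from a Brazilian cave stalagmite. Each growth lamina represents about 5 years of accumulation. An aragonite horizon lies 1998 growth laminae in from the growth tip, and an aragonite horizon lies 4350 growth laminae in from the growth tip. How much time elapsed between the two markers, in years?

11760 years

Separation: 4350 − 1998 = 2352 growth laminae.
At 5 years per growth lamina, 2352 × 5 = 11760 years.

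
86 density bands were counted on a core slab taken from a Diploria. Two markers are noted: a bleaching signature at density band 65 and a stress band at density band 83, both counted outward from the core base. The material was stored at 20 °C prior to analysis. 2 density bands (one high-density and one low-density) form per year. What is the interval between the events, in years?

9 years

83 − 65 = 18 density bands lie between the two events.
With 2 density bands per year, 18 / 2 = 9 years.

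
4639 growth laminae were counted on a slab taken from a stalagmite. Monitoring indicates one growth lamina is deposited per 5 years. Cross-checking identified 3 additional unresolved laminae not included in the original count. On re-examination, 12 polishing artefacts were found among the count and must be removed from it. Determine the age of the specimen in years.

23150 years

Adjusted count: 4639 − 12 + 3 = 4630 growth laminae.
Multiplying by 5 years per growth lamina: 4630 × 5 = 23150 years.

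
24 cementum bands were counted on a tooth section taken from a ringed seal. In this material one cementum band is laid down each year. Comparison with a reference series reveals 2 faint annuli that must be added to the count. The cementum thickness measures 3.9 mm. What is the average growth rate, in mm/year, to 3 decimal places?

0.150 mm/year

Adjusted count: 24 + 2 = 26 cementum bands.
3.9 mm over 26 years gives 3.9 / 26 ≈ 0.150 mm/year.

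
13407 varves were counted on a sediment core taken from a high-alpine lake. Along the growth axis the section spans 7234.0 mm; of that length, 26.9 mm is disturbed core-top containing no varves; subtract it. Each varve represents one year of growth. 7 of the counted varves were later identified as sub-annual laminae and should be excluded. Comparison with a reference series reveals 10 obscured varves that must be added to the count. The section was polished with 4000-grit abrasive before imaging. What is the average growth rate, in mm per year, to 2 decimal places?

0.54 mm per year

Correcting the raw count gives 13407 − 7 + 10 = 13410 true varves.
The growth record spans 7234.0 − 26.9 = 7207.1 mm.
Extension rate ≈ 7207.1 / 13410 = 0.54 mm per year.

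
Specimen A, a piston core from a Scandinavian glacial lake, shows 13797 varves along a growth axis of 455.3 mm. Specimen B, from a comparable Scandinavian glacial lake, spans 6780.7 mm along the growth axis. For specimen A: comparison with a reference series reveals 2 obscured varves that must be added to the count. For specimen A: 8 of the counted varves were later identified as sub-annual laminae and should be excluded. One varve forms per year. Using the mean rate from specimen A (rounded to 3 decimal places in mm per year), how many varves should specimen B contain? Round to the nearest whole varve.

Specimen A: after corrections the count is 13797 − 8 + 2 = 13791 varves.
A: Mean rate = 455.3 mm / 13791 years ≈ 0.033 mm/year.
Specimen B: 6780.7 mm / 0.033 mm per year = 205475.76 years ≈ 205476 varves.

205476 varves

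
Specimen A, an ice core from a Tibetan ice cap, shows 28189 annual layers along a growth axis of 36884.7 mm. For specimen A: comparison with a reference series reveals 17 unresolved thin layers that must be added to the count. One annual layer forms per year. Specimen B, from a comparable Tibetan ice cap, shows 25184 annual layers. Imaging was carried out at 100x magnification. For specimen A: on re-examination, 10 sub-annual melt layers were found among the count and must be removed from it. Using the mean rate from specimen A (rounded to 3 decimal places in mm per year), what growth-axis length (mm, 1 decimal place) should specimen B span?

32940.7 mm

Specimen A: adjusted count: 28189 − 10 + 17 = 28196 annual layers.
A: Extension rate ≈ 36884.7 / 28196 = 1.308 mm/year.
B's length ≈ 1.308 × 25184 = 32940.7 mm.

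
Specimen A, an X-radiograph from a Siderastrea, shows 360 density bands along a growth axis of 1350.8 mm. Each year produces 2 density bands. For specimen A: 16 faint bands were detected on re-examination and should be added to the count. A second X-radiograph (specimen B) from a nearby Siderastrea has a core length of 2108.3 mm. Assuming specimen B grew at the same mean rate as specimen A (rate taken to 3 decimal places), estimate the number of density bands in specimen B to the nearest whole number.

587 density bands

Specimen A: after corrections the count is 360 + 16 = 376 density bands.
Specimen A: dividing by 2 density bands per year: 376 / 2 = 188 years.
A: Mean rate = 1350.8 mm / 188 years ≈ 7.185 mm per year.
For B, 2108.3 / 7.185 = 293.43 years; at 2 density bands per year that is 293.43 × 2 ≈ 587 density bands.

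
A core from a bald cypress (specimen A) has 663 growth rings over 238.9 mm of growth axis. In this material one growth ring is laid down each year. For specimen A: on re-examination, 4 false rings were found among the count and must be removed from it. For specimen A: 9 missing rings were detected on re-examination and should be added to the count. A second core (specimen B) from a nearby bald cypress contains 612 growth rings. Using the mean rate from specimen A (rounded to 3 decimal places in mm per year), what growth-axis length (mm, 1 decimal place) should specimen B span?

219.1 mm

Specimen A: after corrections the count is 663 − 4 + 9 = 668 growth rings.
A: Mean rate = 238.9 mm / 668 years ≈ 0.358 mm/yr.
For B, 0.358 mm/year × 612 years = 219.1 mm.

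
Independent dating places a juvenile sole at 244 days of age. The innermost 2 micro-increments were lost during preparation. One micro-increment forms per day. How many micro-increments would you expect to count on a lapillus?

Expected micro-increments over 244 days: 244.
Subtracting the 2 micro-increments not captured gives 244 − 2 = 242 micro-increments in the record.

242 micro-increments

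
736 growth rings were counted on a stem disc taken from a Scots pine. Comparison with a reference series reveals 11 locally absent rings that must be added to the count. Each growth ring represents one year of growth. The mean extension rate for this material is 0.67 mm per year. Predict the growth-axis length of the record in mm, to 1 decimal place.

500.5 mm

Adjusted count: 736 + 11 = 747 growth rings.
Length ≈ 0.67 × 747 = 500.5 mm.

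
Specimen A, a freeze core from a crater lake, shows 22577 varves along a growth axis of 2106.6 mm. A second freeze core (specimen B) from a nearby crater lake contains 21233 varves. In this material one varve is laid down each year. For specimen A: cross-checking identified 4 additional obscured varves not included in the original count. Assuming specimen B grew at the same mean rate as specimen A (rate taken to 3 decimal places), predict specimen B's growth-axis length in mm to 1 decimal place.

1974.7 mm

Specimen A: after corrections the count is 22577 + 4 = 22581 varves.
A: 2106.6 mm over 22581 years gives 2106.6 / 22581 ≈ 0.093 mm/yr.
B's length ≈ 0.093 × 21233 = 1974.7 mm.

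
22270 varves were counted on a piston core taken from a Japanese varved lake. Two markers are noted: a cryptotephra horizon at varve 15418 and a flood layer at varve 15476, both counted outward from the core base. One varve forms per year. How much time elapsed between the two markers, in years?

The two markers are separated by 15476 − 15418 = 58 varves.
That is 58 years at one varve per year.

58 years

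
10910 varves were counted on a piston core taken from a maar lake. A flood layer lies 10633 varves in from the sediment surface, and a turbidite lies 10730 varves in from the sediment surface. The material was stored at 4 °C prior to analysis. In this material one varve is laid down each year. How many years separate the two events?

Separation: 10730 − 10633 = 97 varves.
One varve per year makes the interval 97 years.

97 years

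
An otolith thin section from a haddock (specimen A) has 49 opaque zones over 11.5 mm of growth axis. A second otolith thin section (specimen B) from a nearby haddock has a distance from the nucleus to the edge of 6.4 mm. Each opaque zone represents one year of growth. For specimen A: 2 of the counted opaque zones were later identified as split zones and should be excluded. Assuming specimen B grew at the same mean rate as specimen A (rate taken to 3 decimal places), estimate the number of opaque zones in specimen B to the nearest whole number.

Specimen A: correcting the raw count gives 49 − 2 = 47 true opaque zones.
A: Mean rate = 11.5 mm / 47 years ≈ 0.245 mm/yr.
For B, 6.4 / 0.245 = 26.12 years ≈ 26 opaque zones.

26 opaque zones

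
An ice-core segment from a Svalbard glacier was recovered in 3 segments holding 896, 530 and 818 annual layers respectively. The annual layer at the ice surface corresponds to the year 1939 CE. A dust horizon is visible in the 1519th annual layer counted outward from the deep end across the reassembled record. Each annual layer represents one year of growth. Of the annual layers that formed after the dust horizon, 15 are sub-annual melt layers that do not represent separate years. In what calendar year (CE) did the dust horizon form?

1229 CE

Total annual layers = 896 + 530 + 818 = 2244.
2244 − 1519 = 725 annual layers lie beyond the dust horizon toward the ice surface.
725 − 15 false = 710 true annual layers after the dust horizon.
1939 − 710 = 1229 CE.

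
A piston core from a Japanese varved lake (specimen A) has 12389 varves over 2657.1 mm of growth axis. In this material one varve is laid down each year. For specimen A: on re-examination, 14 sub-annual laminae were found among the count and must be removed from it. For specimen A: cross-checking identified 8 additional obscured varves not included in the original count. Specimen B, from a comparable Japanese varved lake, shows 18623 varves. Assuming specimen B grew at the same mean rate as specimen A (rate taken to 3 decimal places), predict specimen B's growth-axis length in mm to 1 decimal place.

4003.9 mm

Specimen A: adjusted count: 12389 − 14 + 8 = 12383 varves.
A: Mean rate = 2657.1 mm / 12383 years ≈ 0.215 mm/yr.
For B, 0.215 mm/year × 18623 years = 4003.9 mm.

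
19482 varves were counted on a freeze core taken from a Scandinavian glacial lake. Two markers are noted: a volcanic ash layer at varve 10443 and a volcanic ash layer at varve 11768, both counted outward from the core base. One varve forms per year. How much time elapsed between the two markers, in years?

1325 years

Separation: 11768 − 10443 = 1325 varves.
That is 1325 years at one varve per year.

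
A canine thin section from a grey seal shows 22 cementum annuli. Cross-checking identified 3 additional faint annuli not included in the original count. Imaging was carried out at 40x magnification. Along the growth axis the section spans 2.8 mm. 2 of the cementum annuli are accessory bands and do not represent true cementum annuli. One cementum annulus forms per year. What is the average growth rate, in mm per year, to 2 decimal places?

Adjusted count: 22 − 2 + 3 = 23 cementum annuli.
Mean rate = 2.8 mm / 23 years ≈ 0.12 mm per year.

0.12 mm per year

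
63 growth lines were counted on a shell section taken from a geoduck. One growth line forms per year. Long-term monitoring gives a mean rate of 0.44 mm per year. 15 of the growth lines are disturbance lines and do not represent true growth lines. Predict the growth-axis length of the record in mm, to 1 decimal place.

21.1 mm

True growth line count = 63 − 15 = 48.
Length ≈ 0.44 × 48 = 21.1 mm.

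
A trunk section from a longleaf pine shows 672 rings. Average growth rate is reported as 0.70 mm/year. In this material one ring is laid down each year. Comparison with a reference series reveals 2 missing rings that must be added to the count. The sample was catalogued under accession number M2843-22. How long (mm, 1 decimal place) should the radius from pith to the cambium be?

Adjusted count: 672 + 2 = 674 rings.
Predicted length = 0.70 mm/year × 674 years = 471.8 mm.

471.8 mm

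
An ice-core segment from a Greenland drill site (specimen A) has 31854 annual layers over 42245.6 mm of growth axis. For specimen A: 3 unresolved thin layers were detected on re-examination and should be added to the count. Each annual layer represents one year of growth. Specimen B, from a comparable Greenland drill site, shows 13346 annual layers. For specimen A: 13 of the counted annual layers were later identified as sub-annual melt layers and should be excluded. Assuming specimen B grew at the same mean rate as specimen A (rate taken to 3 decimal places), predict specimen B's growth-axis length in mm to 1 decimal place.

17710.1 mm

Specimen A: adjusted count: 31854 − 13 + 3 = 31844 annual layers.
A: Extension rate ≈ 42245.6 / 31844 = 1.327 mm/yr.
B's length ≈ 1.327 × 13346 = 17710.1 mm.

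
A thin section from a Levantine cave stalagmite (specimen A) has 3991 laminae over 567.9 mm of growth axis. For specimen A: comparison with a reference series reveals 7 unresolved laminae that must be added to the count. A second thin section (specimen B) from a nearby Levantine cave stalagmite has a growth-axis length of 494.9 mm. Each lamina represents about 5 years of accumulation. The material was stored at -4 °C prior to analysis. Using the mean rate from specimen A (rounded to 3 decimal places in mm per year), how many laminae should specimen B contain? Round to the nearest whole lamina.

Specimen A: adjusted count: 3991 + 7 = 3998 laminae.
Specimen A: at 5 years per lamina, 3998 × 5 = 19990 years.
A: Mean rate = 567.9 mm / 19990 years ≈ 0.028 mm per year.
For B, 494.9 / 0.028 = 17675.00 years; at 5 years per lamina that is 17675.00 / 5 ≈ 3535 laminae.

3535 laminae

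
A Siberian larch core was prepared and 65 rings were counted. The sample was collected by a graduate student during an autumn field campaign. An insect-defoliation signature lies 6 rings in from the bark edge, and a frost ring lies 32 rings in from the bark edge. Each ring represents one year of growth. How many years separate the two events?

The two markers are separated by 32 − 6 = 26 rings.
One ring per year makes the interval 26 years.

26 yr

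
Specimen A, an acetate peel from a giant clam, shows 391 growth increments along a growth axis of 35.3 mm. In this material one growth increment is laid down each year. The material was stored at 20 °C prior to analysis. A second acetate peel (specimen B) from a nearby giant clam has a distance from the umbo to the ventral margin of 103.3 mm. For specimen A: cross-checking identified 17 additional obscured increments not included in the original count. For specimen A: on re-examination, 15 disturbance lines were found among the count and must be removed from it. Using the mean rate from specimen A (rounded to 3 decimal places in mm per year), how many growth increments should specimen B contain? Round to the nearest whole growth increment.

1148 growth increments

Specimen A: adjusted count: 391 − 15 + 17 = 393 growth increments.
A: 35.3 mm over 393 years gives 35.3 / 393 ≈ 0.090 mm/year.
For B, 103.3 / 0.090 = 1147.78 years ≈ 1148 growth increments.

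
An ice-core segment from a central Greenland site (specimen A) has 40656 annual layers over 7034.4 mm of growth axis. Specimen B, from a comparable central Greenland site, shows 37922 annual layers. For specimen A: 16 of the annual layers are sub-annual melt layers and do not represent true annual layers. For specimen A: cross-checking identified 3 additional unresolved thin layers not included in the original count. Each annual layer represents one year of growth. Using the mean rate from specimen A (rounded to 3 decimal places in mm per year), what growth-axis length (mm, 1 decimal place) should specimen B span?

6560.5 mm

Specimen A: correcting the raw count gives 40656 − 16 + 3 = 40643 true annual layers.
A: 7034.4 mm over 40643 years gives 7034.4 / 40643 ≈ 0.173 mm/year.
Length of B = 0.173 × 37922 = 6560.5 mm.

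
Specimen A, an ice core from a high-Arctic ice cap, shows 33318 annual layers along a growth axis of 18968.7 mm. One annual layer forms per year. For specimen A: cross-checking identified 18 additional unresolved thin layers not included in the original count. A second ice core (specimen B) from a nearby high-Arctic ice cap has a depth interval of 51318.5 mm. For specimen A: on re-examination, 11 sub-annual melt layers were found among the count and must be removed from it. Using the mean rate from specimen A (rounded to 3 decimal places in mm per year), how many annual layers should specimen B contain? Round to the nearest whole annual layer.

90191 annual layers

Specimen A: true annual layer count = 33318 − 11 + 18 = 33325.
A: 18968.7 mm over 33325 years gives 18968.7 / 33325 ≈ 0.569 mm/yr.
For B, 51318.5 / 0.569 = 90190.69 years ≈ 90191 annual layers.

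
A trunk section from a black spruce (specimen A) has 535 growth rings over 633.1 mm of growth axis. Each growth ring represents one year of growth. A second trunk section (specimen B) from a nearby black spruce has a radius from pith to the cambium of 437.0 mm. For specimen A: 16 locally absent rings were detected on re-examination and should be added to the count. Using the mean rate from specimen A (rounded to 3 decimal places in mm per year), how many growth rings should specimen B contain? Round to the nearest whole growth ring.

380 growth rings

Specimen A: true growth ring count = 535 + 16 = 551.
A: 633.1 mm over 551 years gives 633.1 / 551 ≈ 1.149 mm/yr.
Specimen B: 437.0 mm / 1.149 mm per year = 380.33 years ≈ 380 growth rings.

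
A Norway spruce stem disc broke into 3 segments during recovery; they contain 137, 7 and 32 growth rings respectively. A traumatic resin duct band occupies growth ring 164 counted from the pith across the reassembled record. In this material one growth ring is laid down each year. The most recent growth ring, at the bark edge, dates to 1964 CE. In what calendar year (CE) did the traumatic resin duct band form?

Total growth rings = 137 + 7 + 32 = 176.
Between growth ring 164 and the bark edge there are 176 − 164 = 12 growth rings.
Counting back 12 years from 1964 CE places the traumatic resin duct band in 1964 − 12 = 1952 CE.

1952 CE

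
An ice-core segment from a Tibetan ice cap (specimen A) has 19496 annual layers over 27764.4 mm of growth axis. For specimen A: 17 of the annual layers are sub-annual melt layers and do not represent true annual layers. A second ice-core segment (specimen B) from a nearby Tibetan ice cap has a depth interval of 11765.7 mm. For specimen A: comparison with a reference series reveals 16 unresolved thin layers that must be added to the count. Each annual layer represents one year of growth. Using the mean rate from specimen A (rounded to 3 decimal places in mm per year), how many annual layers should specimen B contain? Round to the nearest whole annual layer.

8262 annual layers

Specimen A: true annual layer count = 19496 − 17 + 16 = 19495.
A: 27764.4 mm over 19495 years gives 27764.4 / 19495 ≈ 1.424 mm per year.
B spans 11765.7 / 1.424 = 8262.43 years ≈ 8262 annual layers.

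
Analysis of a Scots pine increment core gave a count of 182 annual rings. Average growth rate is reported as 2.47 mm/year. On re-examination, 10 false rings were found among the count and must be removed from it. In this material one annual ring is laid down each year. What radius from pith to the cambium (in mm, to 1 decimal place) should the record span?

424.8 mm

True annual ring count = 182 − 10 = 172.
172 years at 2.47 mm/year gives 2.47 × 172 = 424.8 mm.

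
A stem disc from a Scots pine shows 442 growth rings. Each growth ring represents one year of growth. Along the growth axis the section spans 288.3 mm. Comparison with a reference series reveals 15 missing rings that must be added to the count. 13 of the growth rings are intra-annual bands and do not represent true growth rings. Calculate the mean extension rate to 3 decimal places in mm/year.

0.649 mm/year

Adjusted count: 442 − 13 + 15 = 444 growth rings.
Mean rate = 288.3 mm / 444 years ≈ 0.649 mm/year.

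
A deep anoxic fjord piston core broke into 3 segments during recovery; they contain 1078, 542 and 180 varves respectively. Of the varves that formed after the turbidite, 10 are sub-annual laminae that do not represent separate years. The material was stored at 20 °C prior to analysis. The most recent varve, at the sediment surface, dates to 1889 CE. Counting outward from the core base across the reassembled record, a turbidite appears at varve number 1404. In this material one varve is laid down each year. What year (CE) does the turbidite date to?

1503 CE

Total varves = 1078 + 542 + 180 = 1800.
The turbidite sits at varve 1404 from the core base, so 1800 − 1404 = 396 varves formed after it.
Excluding 10 false varves: 396 − 10 = 386.
1889 − 386 = 1503 CE.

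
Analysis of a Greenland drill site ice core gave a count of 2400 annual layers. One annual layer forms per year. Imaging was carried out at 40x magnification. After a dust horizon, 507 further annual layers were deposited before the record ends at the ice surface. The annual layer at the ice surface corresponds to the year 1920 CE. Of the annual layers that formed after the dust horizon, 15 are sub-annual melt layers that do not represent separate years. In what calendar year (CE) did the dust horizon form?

There are 507 annual layers younger than the dust horizon.
507 − 15 false = 492 true annual layers after the dust horizon.
Counting back 492 years from 1920 CE places the dust horizon in 1920 − 492 = 1428 CE.

1428 CE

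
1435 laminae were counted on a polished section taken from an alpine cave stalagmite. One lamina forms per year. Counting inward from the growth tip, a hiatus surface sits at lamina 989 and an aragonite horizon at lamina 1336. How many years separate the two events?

347 yr

Separation: 1336 − 989 = 347 laminae.
One lamina per year makes the interval 347 years.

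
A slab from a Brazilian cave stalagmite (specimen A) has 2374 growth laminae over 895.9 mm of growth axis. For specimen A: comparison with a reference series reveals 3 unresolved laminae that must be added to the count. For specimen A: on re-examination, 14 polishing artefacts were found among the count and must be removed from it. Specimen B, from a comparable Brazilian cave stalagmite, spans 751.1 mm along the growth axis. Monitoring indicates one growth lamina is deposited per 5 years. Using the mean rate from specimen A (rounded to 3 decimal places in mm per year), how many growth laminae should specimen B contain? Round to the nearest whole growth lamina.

1977 growth laminae

Specimen A: after corrections the count is 2374 − 14 + 3 = 2363 growth laminae.
Specimen A: 2363 growth laminae at 5 years each span 2363 × 5 = 11815 years.
A: 895.9 mm over 11815 years gives 895.9 / 11815 ≈ 0.076 mm/yr.
For B, 751.1 / 0.076 = 9882.89 years; at 5 years per growth lamina that is 9882.89 / 5 ≈ 1977 growth laminae.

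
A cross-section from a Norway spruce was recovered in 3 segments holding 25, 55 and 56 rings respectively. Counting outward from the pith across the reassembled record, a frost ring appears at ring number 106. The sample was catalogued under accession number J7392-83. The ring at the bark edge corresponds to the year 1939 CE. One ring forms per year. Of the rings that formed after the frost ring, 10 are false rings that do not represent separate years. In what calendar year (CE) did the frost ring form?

Total rings = 25 + 55 + 56 = 136.
Between ring 106 and the bark edge there are 136 − 106 = 30 rings.
30 − 10 false = 20 true rings after the frost ring.
The ring at the bark edge is 1939 CE, so the frost ring dates to 1939 − 20 = 1919 CE.

1919 CE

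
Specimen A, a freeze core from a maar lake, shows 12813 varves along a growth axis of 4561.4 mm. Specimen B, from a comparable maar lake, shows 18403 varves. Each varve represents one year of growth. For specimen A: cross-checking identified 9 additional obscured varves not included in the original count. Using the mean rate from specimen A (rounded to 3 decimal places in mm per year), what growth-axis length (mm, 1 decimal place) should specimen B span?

Specimen A: correcting the raw count gives 12813 + 9 = 12822 true varves.
A: Extension rate ≈ 4561.4 / 12822 = 0.356 mm/year.
For B, 0.356 mm/year × 18403 years = 6551.5 mm.

6551.5 mm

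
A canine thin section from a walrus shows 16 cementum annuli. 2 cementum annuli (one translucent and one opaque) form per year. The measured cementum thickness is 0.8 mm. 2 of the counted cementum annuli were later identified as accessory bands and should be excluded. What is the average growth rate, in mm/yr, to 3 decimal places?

0.114 mm/yr

Adjusted count: 16 − 2 = 14 cementum annuli.
14 cementum annuli at 2 per year is 14 / 2 = 7 years.
Mean rate = 0.8 mm / 7 years ≈ 0.114 mm/yr.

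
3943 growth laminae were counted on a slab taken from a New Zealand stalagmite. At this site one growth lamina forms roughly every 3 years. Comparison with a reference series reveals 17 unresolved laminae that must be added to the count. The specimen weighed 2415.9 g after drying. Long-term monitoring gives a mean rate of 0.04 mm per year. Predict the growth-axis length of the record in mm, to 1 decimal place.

After corrections the count is 3943 + 17 = 3960 growth laminae.
At 3 years per growth lamina, 3960 × 3 = 11880 years.
Predicted length = 0.04 mm/year × 11880 years = 475.2 mm.

475.2 mm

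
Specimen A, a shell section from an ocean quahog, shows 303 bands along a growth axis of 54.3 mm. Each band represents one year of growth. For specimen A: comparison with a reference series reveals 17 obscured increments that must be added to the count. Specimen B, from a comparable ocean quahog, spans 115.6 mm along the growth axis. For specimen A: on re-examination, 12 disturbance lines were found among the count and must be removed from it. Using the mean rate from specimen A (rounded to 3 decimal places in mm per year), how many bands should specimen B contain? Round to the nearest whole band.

Specimen A: true band count = 303 − 12 + 17 = 308.
A: 54.3 mm over 308 years gives 54.3 / 308 ≈ 0.176 mm per year.
For B, 115.6 / 0.176 = 656.82 years ≈ 657 bands.

657 bands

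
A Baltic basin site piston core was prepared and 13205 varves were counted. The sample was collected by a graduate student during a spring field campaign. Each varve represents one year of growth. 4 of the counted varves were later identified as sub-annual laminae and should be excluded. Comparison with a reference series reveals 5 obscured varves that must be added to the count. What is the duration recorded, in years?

After corrections the count is 13205 − 4 + 5 = 13206 varves.
One varve per year makes the duration 13206 years.

13206 years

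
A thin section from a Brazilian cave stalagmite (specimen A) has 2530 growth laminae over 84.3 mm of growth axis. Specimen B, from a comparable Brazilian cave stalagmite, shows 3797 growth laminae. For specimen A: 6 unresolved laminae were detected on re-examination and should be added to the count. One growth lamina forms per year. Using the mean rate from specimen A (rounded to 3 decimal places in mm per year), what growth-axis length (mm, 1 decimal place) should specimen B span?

125.3 mm

Specimen A: adjusted count: 2530 + 6 = 2536 growth laminae.
A: Extension rate ≈ 84.3 / 2536 = 0.033 mm/yr.
B's length ≈ 0.033 × 3797 = 125.3 mm.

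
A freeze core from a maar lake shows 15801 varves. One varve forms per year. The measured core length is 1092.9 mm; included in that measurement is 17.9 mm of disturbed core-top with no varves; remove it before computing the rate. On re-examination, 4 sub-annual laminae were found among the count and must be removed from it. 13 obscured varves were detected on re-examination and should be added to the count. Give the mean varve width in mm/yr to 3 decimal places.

True varve count = 15801 − 4 + 13 = 15810.
Removing the 17.9 mm offcut leaves 1092.9 − 17.9 = 1075.0 mm.
Mean rate = 1075.0 mm / 15810 years ≈ 0.068 mm/yr.

0.068 mm/yr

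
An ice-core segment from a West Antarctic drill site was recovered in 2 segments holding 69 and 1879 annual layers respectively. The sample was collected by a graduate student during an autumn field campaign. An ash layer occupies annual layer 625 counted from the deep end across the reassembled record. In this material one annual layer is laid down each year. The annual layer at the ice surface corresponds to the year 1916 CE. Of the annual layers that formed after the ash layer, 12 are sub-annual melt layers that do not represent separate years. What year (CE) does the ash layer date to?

Total annual layers = 69 + 1879 = 1948.
Between annual layer 625 and the ice surface there are 1948 − 625 = 1323 annual layers.
Excluding 12 false annual layers: 1323 − 12 = 1311.
The annual layer at the ice surface is 1916 CE, so the ash layer dates to 1916 − 1311 = 605 CE.

605 CE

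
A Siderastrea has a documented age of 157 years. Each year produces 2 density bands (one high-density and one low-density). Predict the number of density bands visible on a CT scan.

314 density bands

With 2 density bands per year, 157 years would produce 157 × 2 = 314 density bands.
So 314 density bands should be present.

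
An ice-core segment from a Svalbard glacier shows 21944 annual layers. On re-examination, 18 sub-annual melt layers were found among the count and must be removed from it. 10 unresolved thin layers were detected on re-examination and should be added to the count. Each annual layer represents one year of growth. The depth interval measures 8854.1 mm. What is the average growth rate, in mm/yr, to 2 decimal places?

After corrections the count is 21944 − 18 + 10 = 21936 annual layers.
8854.1 mm over 21936 years gives 8854.1 / 21936 ≈ 0.40 mm/yr.

0.40 mm/yr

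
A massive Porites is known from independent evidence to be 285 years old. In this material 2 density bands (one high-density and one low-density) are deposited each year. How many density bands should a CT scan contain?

285 years at 2 density bands per year gives 285 × 2 = 570 density bands.
So 570 density bands should be present.

570 density bands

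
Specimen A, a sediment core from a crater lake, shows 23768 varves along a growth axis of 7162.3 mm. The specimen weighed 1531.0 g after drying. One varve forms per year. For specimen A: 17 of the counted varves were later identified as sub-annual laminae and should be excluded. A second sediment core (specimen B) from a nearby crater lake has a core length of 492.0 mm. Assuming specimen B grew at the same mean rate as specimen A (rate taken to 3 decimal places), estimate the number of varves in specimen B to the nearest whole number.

1629 varves

Specimen A: correcting the raw count gives 23768 − 17 = 23751 true varves.
A: Mean rate = 7162.3 mm / 23751 years ≈ 0.302 mm per year.
B spans 492.0 / 0.302 = 1629.14 years ≈ 1629 varves.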